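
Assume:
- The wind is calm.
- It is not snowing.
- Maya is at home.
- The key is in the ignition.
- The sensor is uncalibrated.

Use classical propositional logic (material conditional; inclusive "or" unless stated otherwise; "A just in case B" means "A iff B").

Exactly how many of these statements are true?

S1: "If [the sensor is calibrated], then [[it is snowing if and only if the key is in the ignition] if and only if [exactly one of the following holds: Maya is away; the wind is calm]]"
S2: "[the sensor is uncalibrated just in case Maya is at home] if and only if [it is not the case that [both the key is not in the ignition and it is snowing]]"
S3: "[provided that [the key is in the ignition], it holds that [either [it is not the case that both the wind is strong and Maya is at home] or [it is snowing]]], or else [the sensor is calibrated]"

3

Let U = "the sensor is calibrated" (F), Q = "it is snowing" (F), S = "the key is in the ignition" (T), R = "Maya is at home" (T), P = "the wind is strong" (F).

S1: In symbols: U -> ((Q <-> S) <-> (~R xor ~P))

Q <-> S = F <-> T = F
~R = ~T = F
~P = ~F = T
~R xor ~P = F xor T = T
(Q <-> S) <-> (~R xor ~P) = F <-> T = F
U -> ((Q <-> S) <-> (~R xor ~P)) = F -> F = T
Hence S1 is true.

S2: Parsed as (~U <-> R) <-> ~(~S & Q)

~U = ~F = T
~U <-> R = T <-> T = T
~S = ~T = F
~S & Q = F & F = F
~(~S & Q) = ~F = T
(~U <-> R) <-> ~(~S & Q) = T <-> T = T
So S2 is true.

S3: Formalization: (S -> ((P nand R) | Q)) | U

P nand R = F nand T = T
(P nand R) | Q = T | F = T
S -> ((P nand R) | Q) = T -> T = T
(S -> ((P nand R) | Q)) | U = T | F = T
So S3 is true.

True statements: 3 (S1, S2, S3).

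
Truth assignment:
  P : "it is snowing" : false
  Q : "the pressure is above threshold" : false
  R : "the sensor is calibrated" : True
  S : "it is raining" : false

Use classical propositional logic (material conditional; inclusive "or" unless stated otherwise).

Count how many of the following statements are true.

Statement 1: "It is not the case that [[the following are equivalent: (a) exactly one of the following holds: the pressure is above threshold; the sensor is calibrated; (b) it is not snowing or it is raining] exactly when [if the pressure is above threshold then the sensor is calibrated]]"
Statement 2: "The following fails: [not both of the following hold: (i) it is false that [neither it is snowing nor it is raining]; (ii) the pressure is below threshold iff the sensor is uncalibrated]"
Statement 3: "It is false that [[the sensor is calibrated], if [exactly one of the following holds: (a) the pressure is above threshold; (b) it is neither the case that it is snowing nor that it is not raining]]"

Statement 1: Formalization: not (((Q xor R) iff (not P or S)) iff (Q -> R))

Q xor R = False xor True = True
not P = not False = True
not P or S = True or False = True
(Q xor R) iff (not P or S) = True iff True = True
Q -> R = False -> True = True
((Q xor R) iff (not P or S)) iff (Q -> R) = True iff True = True
not (((Q xor R) iff (not P or S)) iff (Q -> R)) = not True = False
Thus Statement 1 is false.

Statement 2: This is not (not (P nor S) nand (not Q iff not R)).

P nor S = False nor False = True
not (P nor S) = not True = False
not Q = not False = True
not R = not True = False
not Q iff not R = True iff False = False
not (P nor S) nand (not Q iff not R) = False nand False = True
not (not (P nor S) nand (not Q iff not R)) = not True = False
So Statement 2 is false.

Statement 3: Formalization: not ((Q xor (P nor not S)) -> R)

not S = not False = True
P nor not S = False nor True = False
Q xor (P nor not S) = False xor False = False
(Q xor (P nor not S)) -> R = False -> True = True
not ((Q xor (P nor not S)) -> R) = not True = False
Hence Statement 3 is false.

True statements: 0 (none).

0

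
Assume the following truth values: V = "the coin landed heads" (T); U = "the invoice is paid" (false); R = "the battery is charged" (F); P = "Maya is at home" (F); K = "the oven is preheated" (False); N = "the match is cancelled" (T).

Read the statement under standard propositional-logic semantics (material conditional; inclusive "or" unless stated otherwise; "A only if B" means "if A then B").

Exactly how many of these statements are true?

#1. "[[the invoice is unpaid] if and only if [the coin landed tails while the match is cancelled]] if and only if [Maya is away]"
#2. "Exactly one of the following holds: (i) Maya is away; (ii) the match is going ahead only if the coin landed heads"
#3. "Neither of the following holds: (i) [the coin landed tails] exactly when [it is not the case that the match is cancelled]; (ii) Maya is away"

#1: In symbols: (~U <-> (~V & N)) <-> ~P

~U = ~F = T
~V = ~T = F
~V & N = F & T = F
~U <-> (~V & N) = T <-> F = F
~P = ~F = T
(~U <-> (~V & N)) <-> ~P = F <-> T = F
So #1 is false.

#2: This is ~P xor (~N -> V).

~P = ~F = T
~N = ~T = F
~N -> V = F -> T = T
~P xor (~N -> V) = T xor T = F
Hence #2 is false.

#3: Formalization: (~V <-> ~N) nor ~P

~V = ~T = F
~N = ~T = F
~V <-> ~N = F <-> F = T
~P = ~F = T
(~V <-> ~N) nor ~P = T nor T = F
Hence #3 is false.

True statements: 0 (none).

0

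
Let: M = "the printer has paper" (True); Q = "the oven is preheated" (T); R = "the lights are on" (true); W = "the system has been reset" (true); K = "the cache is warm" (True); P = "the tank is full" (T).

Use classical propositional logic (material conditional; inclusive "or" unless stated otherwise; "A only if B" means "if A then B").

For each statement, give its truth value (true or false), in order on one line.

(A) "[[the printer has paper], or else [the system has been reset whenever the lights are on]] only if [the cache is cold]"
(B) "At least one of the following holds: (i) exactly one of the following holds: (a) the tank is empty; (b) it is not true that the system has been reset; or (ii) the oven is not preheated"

(A): In symbols: (M | (R -> W)) -> ~K

R -> W = T -> T = T
M | (R -> W) = T | T = T
~K = ~T = F
(M | (R -> W)) -> ~K = T -> F = F
Thus (A) is false.

(B): Formalization: (~P xor ~W) | ~Q

~P = ~T = F
~W = ~T = F
~P xor ~W = F xor F = F
~Q = ~T = F
(~P xor ~W) | ~Q = F | F = F
Hence (B) is false.

(A) False / (B) False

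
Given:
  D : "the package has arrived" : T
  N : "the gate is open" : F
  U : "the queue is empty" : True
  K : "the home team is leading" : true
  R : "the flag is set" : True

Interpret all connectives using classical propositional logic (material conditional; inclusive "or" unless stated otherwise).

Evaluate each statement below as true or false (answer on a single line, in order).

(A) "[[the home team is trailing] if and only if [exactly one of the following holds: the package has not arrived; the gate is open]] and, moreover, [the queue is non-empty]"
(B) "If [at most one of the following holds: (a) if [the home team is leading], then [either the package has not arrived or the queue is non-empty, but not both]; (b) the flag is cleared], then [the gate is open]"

(A): Parsed as (not K iff (not D xor N)) and not U

not K = not True = False
not D = not True = False
not D xor N = False xor False = False
not K iff (not D xor N) = False iff False = True
not U = not True = False
(not K iff (not D xor N)) and not U = True and False = False
Hence (A) is false.

(B): Formalization: ((K -> (not D xor not U)) nand not R) -> N

not D = not True = False
not U = not True = False
not D xor not U = False xor False = False
K -> (not D xor not U) = True -> False = False
not R = not True = False
(K -> (not D xor not U)) nand not R = False nand False = True
((K -> (not D xor not U)) nand not R) -> N = True -> False = False
Hence (B) is false.

(A) false, (B) false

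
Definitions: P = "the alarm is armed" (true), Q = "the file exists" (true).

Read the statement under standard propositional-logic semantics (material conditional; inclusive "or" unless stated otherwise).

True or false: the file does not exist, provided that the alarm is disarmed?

This is ¬P → ¬Q.

¬P = ¬T = F
¬Q = ¬T = F
¬P → ¬Q = F → F = T

true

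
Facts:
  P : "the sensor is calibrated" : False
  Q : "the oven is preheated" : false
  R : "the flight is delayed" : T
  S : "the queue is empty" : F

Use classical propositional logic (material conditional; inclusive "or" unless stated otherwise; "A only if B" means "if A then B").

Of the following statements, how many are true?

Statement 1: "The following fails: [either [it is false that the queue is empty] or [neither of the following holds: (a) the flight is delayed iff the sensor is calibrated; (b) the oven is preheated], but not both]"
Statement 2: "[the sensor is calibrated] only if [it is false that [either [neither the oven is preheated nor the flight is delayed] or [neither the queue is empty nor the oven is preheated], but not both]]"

2

Statement 1: In symbols: ~(~S xor ((R <-> P) nor Q))

~S = ~F = T
R <-> P = T <-> F = F
(R <-> P) nor Q = F nor F = T
~S xor ((R <-> P) nor Q) = T xor T = F
~(~S xor ((R <-> P) nor Q)) = ~F = T
Thus Statement 1 is true.

Statement 2: Parsed as P -> ~((Q nor R) xor (S nor Q))

Q nor R = F nor T = F
S nor Q = F nor F = T
(Q nor R) xor (S nor Q) = F xor T = T
~((Q nor R) xor (S nor Q)) = ~T = F
P -> ~((Q nor R) xor (S nor Q)) = F -> F = T
So Statement 2 is true.

2 of the 2 statements are true (Statement 1, Statement 2).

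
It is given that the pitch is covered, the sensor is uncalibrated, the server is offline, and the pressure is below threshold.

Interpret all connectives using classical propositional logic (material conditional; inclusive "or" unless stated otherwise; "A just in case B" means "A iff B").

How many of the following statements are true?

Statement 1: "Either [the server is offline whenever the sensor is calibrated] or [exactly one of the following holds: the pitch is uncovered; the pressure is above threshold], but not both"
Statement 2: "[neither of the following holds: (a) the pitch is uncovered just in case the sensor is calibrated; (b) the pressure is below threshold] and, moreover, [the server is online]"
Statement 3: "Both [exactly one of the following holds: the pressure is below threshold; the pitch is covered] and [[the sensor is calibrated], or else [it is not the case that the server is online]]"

Let W = "the sensor is calibrated" (False), Q = "the server is online" (False), R = "the pitch is covered" (True), N = "the pressure is above threshold" (False).

Statement 1: Formalization: (W -> not Q) xor (not R xor N)

not Q = not False = True
W -> not Q = False -> True = True
not R = not True = False
not R xor N = False xor False = False
(W -> not Q) xor (not R xor N) = True xor False = True
Thus Statement 1 is true.

Statement 2: In symbols: ((not R iff W) nor not N) and Q

not R = not True = False
not R iff W = False iff False = True
not N = not False = True
(not R iff W) nor not N = True nor True = False
((not R iff W) nor not N) and Q = False and False = False
Thus Statement 2 is false.

Statement 3: Formalization: (not N xor R) and (W or not Q)

not N = not False = True
not N xor R = True xor True = False
not Q = not False = True
W or not Q = False or True = True
(not N xor R) and (W or not Q) = False and True = False
So Statement 3 is false.

True statements: 1.

1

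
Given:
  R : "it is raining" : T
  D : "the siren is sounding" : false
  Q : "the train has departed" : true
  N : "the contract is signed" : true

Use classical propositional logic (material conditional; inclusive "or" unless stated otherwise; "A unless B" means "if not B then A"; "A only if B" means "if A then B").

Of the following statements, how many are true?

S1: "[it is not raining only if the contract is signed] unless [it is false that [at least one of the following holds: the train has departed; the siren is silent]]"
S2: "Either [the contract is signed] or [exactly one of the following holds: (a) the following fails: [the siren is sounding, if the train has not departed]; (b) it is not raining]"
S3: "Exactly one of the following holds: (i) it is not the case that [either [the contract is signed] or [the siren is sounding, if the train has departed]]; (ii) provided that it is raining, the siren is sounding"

S1: In symbols: (~R -> N) | ~(Q | ~D)

~R = ~T = F
~R -> N = F -> T = T
~D = ~F = T
Q | ~D = T | T = T
~(Q | ~D) = ~T = F
(~R -> N) | ~(Q | ~D) = T | F = T
Thus S1 is true.

S2: Formalization: N | (~(~Q -> D) xor ~R)

~Q = ~T = F
~Q -> D = F -> F = T
~(~Q -> D) = ~T = F
~R = ~T = F
~(~Q -> D) xor ~R = F xor F = F
N | (~(~Q -> D) xor ~R) = T | F = T
Thus S2 is true.

S3: In symbols: ~(N | (Q -> D)) xor (R -> D)

Q -> D = T -> F = F
N | (Q -> D) = T | F = T
~(N | (Q -> D)) = ~T = F
R -> D = T -> F = F
~(N | (Q -> D)) xor (R -> D) = F xor F = F
Thus S3 is false.

2 of the 3 statements are true (S1, S2).

2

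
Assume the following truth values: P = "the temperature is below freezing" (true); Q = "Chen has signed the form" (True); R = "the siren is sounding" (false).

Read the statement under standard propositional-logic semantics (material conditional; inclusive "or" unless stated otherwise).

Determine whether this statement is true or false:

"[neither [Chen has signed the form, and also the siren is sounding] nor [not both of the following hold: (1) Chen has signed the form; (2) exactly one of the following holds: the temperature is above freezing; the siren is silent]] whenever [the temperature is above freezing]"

Formalization: ~P -> ((Q & R) nor (Q nand (~P xor ~R)))

~P = ~T = F
Q & R = T & F = F
~P = ~T = F
~R = ~F = T
~P xor ~R = F xor T = T
Q nand (~P xor ~R) = T nand T = F
(Q & R) nor (Q nand (~P xor ~R)) = F nor F = T
~P -> ((Q & R) nor (Q nand (~P xor ~R))) = F -> T = T

The statement is true.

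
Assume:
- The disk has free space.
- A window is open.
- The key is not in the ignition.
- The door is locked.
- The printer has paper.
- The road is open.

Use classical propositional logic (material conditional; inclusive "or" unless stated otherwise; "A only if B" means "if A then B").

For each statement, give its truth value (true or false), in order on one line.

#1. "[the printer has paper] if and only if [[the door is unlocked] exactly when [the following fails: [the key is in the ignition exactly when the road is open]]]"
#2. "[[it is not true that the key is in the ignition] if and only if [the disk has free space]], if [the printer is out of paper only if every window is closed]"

#1 false; #2 true

Let U = "the printer has paper" (T), R = "the door is locked" (T), P = "the key is in the ignition" (F), Q = "the road is closed" (F), D = "a window is open" (T), G = "the disk is full" (F).

#1: In symbols: U ↔ (¬R ↔ ¬(P ↔ ¬Q))

¬R = ¬T = F
¬Q = ¬F = T
P ↔ ¬Q = F ↔ T = F
¬(P ↔ ¬Q) = ¬F = T
¬R ↔ ¬(P ↔ ¬Q) = F ↔ T = F
U ↔ (¬R ↔ ¬(P ↔ ¬Q)) = T ↔ F = F
Hence #1 is false.

#2: This is (¬U → ¬D) → (¬P ↔ ¬G).

¬U = ¬T = F
¬D = ¬T = F
¬U → ¬D = F → F = T
¬P = ¬F = T
¬G = ¬F = T
¬P ↔ ¬G = T ↔ T = T
(¬U → ¬D) → (¬P ↔ ¬G) = T → T = T
Thus #2 is true.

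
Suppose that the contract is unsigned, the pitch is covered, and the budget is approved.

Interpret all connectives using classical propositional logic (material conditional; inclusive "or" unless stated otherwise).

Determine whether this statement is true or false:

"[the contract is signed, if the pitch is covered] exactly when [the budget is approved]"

False.

Let Q = "the pitch is covered" (T), P = "the contract is signed" (F), R = "the budget is approved" (T).
This is (Q -> P) <-> R.

Q -> P = T -> F = F
(Q -> P) <-> R = F <-> T = F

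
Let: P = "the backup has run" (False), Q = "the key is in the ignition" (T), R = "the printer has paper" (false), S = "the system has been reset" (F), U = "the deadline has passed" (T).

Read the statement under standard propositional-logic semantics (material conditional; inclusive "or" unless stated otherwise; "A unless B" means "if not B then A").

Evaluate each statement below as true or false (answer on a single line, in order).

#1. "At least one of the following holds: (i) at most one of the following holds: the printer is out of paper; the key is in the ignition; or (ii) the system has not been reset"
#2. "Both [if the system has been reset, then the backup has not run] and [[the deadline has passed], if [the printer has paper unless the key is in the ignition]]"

#1 True / #2 True

#1: In symbols: (¬R ↑ Q) ∨ ¬S

¬R = ¬F = T
¬R ↑ Q = T ↑ T = F
¬S = ¬F = T
(¬R ↑ Q) ∨ ¬S = F ∨ T = T
Hence #1 is true.

#2: This is (S → ¬P) ∧ ((R ∨ Q) → U).

¬P = ¬F = T
S → ¬P = F → T = T
R ∨ Q = F ∨ T = T
(R ∨ Q) → U = T → T = T
(S → ¬P) ∧ ((R ∨ Q) → U) = T ∧ T = T
Thus #2 is true.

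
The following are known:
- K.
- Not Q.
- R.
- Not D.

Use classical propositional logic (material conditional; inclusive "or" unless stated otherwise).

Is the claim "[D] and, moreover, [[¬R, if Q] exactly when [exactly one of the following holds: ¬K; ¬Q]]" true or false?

Parsed as D and ((Q -> not R) iff (not K xor not Q))

not R = not True = False
Q -> not R = False -> False = True
not K = not True = False
not Q = not False = True
not K xor not Q = False xor True = True
(Q -> not R) iff (not K xor not Q) = True iff True = True
D and ((Q -> not R) iff (not K xor not Q)) = False and True = False

The statement is false.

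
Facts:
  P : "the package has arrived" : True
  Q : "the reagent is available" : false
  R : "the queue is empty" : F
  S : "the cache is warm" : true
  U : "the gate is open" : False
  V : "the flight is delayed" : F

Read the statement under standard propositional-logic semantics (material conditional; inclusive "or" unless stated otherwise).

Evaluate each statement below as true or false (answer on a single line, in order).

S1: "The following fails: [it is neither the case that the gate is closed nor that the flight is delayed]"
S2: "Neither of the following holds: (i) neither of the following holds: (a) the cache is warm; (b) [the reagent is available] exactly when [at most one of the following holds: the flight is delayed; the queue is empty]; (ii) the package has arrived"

S1: Formalization: not (not U nor V)

not U = not False = True
not U nor V = True nor False = False
not (not U nor V) = not False = True
Hence S1 is true.

S2: This is (S nor (Q iff (V nand R))) nor P.

V nand R = False nand False = True
Q iff (V nand R) = False iff True = False
S nor (Q iff (V nand R)) = True nor False = False
(S nor (Q iff (V nand R))) nor P = False nor True = False
Thus S2 is false.

S1 True, S2 False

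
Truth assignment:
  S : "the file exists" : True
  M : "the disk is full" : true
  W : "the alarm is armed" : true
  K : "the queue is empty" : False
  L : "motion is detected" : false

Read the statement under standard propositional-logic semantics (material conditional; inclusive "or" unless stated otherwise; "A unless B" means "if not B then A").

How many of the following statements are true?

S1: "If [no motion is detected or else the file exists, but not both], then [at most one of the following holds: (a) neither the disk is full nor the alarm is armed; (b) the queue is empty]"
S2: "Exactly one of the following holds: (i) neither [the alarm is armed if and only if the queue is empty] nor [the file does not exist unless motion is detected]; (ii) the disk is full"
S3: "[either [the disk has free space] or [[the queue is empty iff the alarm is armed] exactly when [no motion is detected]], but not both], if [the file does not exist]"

S1: In symbols: (¬L ⊕ S) → ((M ↓ W) ↑ K)

¬L = ¬F = T
¬L ⊕ S = T ⊕ T = F
M ↓ W = T ↓ T = F
(M ↓ W) ↑ K = F ↑ F = T
(¬L ⊕ S) → ((M ↓ W) ↑ K) = F → T = T
Hence S1 is true.

S2: Formalization: ((W ↔ K) ↓ (¬S ∨ L)) ⊕ M

W ↔ K = T ↔ F = F
¬S = ¬T = F
¬S ∨ L = F ∨ F = F
(W ↔ K) ↓ (¬S ∨ L) = F ↓ F = T
((W ↔ K) ↓ (¬S ∨ L)) ⊕ M = T ⊕ T = F
So S2 is false.

S3: Parsed as ¬S → (¬M ⊕ ((K ↔ W) ↔ ¬L))

¬S = ¬T = F
¬M = ¬T = F
K ↔ W = F ↔ T = F
¬L = ¬F = T
(K ↔ W) ↔ ¬L = F ↔ T = F
¬M ⊕ ((K ↔ W) ↔ ¬L) = F ⊕ F = F
¬S → (¬M ⊕ ((K ↔ W) ↔ ¬L)) = F → F = T
Thus S3 is true.

True statements: 2 (S1, S3).

2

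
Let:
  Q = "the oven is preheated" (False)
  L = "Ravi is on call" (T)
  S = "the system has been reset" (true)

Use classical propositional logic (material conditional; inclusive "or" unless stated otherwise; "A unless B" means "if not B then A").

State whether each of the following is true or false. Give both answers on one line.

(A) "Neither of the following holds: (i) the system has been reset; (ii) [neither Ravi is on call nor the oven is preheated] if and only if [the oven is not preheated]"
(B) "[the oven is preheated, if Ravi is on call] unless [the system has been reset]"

(A): Parsed as S nor ((L nor Q) <-> ~Q)

L nor Q = T nor F = F
~Q = ~F = T
(L nor Q) <-> ~Q = F <-> T = F
S nor ((L nor Q) <-> ~Q) = T nor F = F
Thus (A) is false.

(B): Formalization: (L -> Q) | S

L -> Q = T -> F = F
(L -> Q) | S = F | T = T
Hence (B) is true.

(A) False; (B) True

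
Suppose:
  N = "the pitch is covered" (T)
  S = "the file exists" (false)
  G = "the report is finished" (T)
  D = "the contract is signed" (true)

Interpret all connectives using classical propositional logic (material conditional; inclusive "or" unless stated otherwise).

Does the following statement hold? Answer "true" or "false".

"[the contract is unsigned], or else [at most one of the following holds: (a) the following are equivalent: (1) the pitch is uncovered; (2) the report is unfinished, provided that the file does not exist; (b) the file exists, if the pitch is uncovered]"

This is ~D | ((~N <-> (~S -> ~G)) nand (~N -> S)).

~D = ~T = F
~N = ~T = F
~S = ~F = T
~G = ~T = F
~S -> ~G = T -> F = F
~N <-> (~S -> ~G) = F <-> F = T
~N = ~T = F
~N -> S = F -> F = T
(~N <-> (~S -> ~G)) nand (~N -> S) = T nand T = F
~D | ((~N <-> (~S -> ~G)) nand (~N -> S)) = F | F = F

false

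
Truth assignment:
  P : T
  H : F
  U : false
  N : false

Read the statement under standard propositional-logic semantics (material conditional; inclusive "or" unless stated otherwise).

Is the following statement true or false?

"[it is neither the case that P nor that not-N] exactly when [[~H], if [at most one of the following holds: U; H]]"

Values: P=T, N=F, U=F, H=F.
This is (P nor ~N) <-> ((U nand H) -> ~H).

~N = ~F = T
P nor ~N = T nor T = F
U nand H = F nand F = T
~H = ~F = T
(U nand H) -> ~H = T -> T = T
(P nor ~N) <-> ((U nand H) -> ~H) = F <-> T = F

The statement is false.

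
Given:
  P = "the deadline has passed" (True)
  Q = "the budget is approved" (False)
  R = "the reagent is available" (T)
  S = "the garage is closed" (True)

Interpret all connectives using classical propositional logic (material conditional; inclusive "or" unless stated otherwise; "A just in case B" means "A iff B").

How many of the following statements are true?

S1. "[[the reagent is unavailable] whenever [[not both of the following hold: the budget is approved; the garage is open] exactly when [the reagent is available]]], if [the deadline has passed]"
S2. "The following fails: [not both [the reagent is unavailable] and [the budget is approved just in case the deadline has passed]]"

S1: Formalization: P -> (((Q nand ~S) <-> R) -> ~R)

~S = ~T = F
Q nand ~S = F nand F = T
(Q nand ~S) <-> R = T <-> T = T
~R = ~T = F
((Q nand ~S) <-> R) -> ~R = T -> F = F
P -> (((Q nand ~S) <-> R) -> ~R) = T -> F = F
So S1 is false.

S2: This is ~(~R nand (Q <-> P)).

~R = ~T = F
Q <-> P = F <-> T = F
~R nand (Q <-> P) = F nand F = T
~(~R nand (Q <-> P)) = ~T = F
Hence S2 is false.

True statements: 0 (none).

0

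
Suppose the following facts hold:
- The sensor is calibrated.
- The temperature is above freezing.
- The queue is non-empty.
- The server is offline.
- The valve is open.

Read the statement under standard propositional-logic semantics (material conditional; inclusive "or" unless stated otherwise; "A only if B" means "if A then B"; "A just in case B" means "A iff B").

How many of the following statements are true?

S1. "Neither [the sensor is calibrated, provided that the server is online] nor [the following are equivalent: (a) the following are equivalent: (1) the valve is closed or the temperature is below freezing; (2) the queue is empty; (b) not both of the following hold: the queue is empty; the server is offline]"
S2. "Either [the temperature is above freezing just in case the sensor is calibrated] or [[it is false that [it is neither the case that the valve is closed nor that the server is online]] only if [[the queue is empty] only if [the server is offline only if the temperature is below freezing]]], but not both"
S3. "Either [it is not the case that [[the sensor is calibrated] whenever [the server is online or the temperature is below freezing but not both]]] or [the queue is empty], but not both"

0

Let S = "the server is online" (F), P = "the sensor is calibrated" (T), U = "the valve is open" (T), Q = "the temperature is below freezing" (F), R = "the queue is empty" (F).

S1: In symbols: (S -> P) nor (((~U | Q) <-> R) <-> (R nand ~S))

S -> P = F -> T = T
~U = ~T = F
~U | Q = F | F = F
(~U | Q) <-> R = F <-> F = T
~S = ~F = T
R nand ~S = F nand T = T
((~U | Q) <-> R) <-> (R nand ~S) = T <-> T = T
(S -> P) nor (((~U | Q) <-> R) <-> (R nand ~S)) = T nor T = F
So S1 is false.

S2: This is (~Q <-> P) xor (~(~U nor S) -> (R -> (~S -> Q))).

~Q = ~F = T
~Q <-> P = T <-> T = T
~U = ~T = F
~U nor S = F nor F = T
~(~U nor S) = ~T = F
~S = ~F = T
~S -> Q = T -> F = F
R -> (~S -> Q) = F -> F = T
~(~U nor S) -> (R -> (~S -> Q)) = F -> T = T
(~Q <-> P) xor (~(~U nor S) -> (R -> (~S -> Q))) = T xor T = F
So S2 is false.

S3: In symbols: ~((S xor Q) -> P) xor R

S xor Q = F xor F = F
(S xor Q) -> P = F -> T = T
~((S xor Q) -> P) = ~T = F
~((S xor Q) -> P) xor R = F xor F = F
Hence S3 is false.

True statements: 0 (none).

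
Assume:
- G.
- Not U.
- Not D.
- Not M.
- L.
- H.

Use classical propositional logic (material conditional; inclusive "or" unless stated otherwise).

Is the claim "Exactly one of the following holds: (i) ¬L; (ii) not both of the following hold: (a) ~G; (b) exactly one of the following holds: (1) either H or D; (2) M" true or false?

In symbols: ~L xor (~G nand ((H | D) xor M))

~L = ~T = F
~G = ~T = F
H | D = T | F = T
(H | D) xor M = T xor F = T
~G nand ((H | D) xor M) = F nand T = T
~L xor (~G nand ((H | D) xor M)) = F xor T = T

The statement is true.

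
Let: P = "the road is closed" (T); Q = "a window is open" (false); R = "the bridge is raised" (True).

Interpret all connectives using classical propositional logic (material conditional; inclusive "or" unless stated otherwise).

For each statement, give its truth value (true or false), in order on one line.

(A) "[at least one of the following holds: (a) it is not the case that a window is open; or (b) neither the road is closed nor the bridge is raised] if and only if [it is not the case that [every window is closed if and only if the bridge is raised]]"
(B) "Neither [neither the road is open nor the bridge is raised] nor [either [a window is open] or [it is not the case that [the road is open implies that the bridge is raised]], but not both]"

(A): In symbols: (¬Q ∨ (P ↓ R)) ↔ ¬(¬Q ↔ R)

¬Q = ¬F = T
P ↓ R = T ↓ T = F
¬Q ∨ (P ↓ R) = T ∨ F = T
¬Q = ¬F = T
¬Q ↔ R = T ↔ T = T
¬(¬Q ↔ R) = ¬T = F
(¬Q ∨ (P ↓ R)) ↔ ¬(¬Q ↔ R) = T ↔ F = F
Thus (A) is false.

(B): In symbols: (¬P ↓ R) ↓ (Q ⊕ ¬(¬P → R))

¬P = ¬T = F
¬P ↓ R = F ↓ T = F
¬P = ¬T = F
¬P → R = F → T = T
¬(¬P → R) = ¬T = F
Q ⊕ ¬(¬P → R) = F ⊕ F = F
(¬P ↓ R) ↓ (Q ⊕ ¬(¬P → R)) = F ↓ F = T
Hence (B) is true.

(A) False / (B) True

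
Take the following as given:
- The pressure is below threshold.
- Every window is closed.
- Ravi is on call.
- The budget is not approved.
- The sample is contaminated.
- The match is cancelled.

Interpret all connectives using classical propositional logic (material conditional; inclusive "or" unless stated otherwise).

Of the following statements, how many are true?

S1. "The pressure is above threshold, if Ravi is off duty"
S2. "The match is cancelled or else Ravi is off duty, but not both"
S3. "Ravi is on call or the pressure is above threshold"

3

Let R = "Ravi is on call" (T), P = "the pressure is above threshold" (F), V = "the match is cancelled" (T).

S1: In symbols: ¬R → P

¬R = ¬T = F
¬R → P = F → F = T
Thus S1 is true.

S2: In symbols: V ⊕ ¬R

¬R = ¬T = F
V ⊕ ¬R = T ⊕ F = T
Hence S2 is true.

S3: This is R ∨ P.

R ∨ P = T ∨ F = T
Thus S3 is true.

True statements: 3 (S1, S2, S3).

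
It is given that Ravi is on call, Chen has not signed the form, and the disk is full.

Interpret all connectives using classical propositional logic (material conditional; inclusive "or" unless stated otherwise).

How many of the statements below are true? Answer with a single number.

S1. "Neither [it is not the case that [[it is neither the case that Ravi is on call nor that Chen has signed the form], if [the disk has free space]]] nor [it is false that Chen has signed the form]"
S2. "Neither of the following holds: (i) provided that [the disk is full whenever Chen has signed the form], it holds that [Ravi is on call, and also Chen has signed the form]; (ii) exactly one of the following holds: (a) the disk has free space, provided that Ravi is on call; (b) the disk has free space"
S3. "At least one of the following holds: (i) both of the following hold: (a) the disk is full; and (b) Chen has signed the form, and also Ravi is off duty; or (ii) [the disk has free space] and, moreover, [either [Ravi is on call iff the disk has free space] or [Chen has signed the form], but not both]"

1

Let R = "the disk is full" (True), P = "Ravi is on call" (True), Q = "Chen has signed the form" (False).

S1: Parsed as not (not R -> (P nor Q)) nor not Q

not R = not True = False
P nor Q = True nor False = False
not R -> (P nor Q) = False -> False = True
not (not R -> (P nor Q)) = not True = False
not Q = not False = True
not (not R -> (P nor Q)) nor not Q = False nor True = False
So S1 is false.

S2: Parsed as ((Q -> R) -> (P and Q)) nor ((P -> not R) xor not R)

Q -> R = False -> True = True
P and Q = True and False = False
(Q -> R) -> (P and Q) = True -> False = False
not R = not True = False
P -> not R = True -> False = False
not R = not True = False
(P -> not R) xor not R = False xor False = False
((Q -> R) -> (P and Q)) nor ((P -> not R) xor not R) = False nor False = True
Hence S2 is true.

S3: In symbols: (R and (Q and not P)) or (not R and ((P iff not R) xor Q))

not P = not True = False
Q and not P = False and False = False
R and (Q and not P) = True and False = False
not R = not True = False
not R = not True = False
P iff not R = True iff False = False
(P iff not R) xor Q = False xor False = False
not R and ((P iff not R) xor Q) = False and False = False
(R and (Q and not P)) or (not R and ((P iff not R) xor Q)) = False or False = False
So S3 is false.

Count: 1.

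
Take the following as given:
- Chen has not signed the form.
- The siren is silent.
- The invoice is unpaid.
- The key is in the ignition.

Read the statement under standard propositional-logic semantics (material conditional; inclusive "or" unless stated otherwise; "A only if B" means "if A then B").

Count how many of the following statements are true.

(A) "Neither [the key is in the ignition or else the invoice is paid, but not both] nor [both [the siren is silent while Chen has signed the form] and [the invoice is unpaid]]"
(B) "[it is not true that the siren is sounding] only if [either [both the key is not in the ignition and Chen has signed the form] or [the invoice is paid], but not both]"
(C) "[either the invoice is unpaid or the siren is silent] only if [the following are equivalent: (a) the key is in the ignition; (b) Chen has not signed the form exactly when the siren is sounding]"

Let S = "the key is in the ignition" (True), R = "the invoice is paid" (False), Q = "the siren is sounding" (False), P = "Chen has signed the form" (False).

(A): In symbols: (S xor R) nor ((not Q and P) and not R)

S xor R = True xor False = True
not Q = not False = True
not Q and P = True and False = False
not R = not False = True
(not Q and P) and not R = False and True = False
(S xor R) nor ((not Q and P) and not R) = True nor False = False
Thus (A) is false.

(B): Parsed as not Q -> ((not S and P) xor R)

not Q = not False = True
not S = not True = False
not S and P = False and False = False
(not S and P) xor R = False xor False = False
not Q -> ((not S and P) xor R) = True -> False = False
Hence (B) is false.

(C): This is (not R or not Q) -> (S iff (not P iff Q)).

not R = not False = True
not Q = not False = True
not R or not Q = True or True = True
not P = not False = True
not P iff Q = True iff False = False
S iff (not P iff Q) = True iff False = False
(not R or not Q) -> (S iff (not P iff Q)) = True -> False = False
Thus (C) is false.

0 of the 3 statements are true (none).

0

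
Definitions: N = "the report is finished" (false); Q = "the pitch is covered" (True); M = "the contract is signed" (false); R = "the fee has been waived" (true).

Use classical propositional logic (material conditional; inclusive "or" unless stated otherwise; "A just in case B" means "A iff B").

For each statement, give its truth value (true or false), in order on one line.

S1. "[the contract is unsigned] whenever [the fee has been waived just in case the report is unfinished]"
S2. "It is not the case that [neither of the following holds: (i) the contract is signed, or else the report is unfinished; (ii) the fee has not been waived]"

S1 true, S2 true

S1: Parsed as (R <-> ~N) -> ~M

~N = ~F = T
R <-> ~N = T <-> T = T
~M = ~F = T
(R <-> ~N) -> ~M = T -> T = T
So S1 is true.

S2: Formalization: ~((M | ~N) nor ~R)

~N = ~F = T
M | ~N = F | T = T
~R = ~T = F
(M | ~N) nor ~R = T nor F = F
~((M | ~N) nor ~R) = ~F = T
Thus S2 is true.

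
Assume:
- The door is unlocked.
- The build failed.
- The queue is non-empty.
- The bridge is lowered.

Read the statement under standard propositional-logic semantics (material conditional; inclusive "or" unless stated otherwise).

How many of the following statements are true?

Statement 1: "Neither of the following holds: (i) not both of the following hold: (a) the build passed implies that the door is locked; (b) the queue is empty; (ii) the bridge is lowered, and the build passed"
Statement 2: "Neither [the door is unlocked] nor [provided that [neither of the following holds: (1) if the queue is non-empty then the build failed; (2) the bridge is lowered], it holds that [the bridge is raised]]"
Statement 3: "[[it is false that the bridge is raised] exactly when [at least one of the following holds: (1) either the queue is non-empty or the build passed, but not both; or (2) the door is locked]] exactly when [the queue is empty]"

Let U = "the build passed" (False), M = "the door is locked" (False), V = "the queue is empty" (False), S = "the bridge is raised" (False).

Statement 1: Formalization: ((U -> M) nand V) nor (not S and U)

U -> M = False -> False = True
(U -> M) nand V = True nand False = True
not S = not False = True
not S and U = True and False = False
((U -> M) nand V) nor (not S and U) = True nor False = False
Hence Statement 1 is false.

Statement 2: This is not M nor (((not V -> not U) nor not S) -> S).

not M = not False = True
not V = not False = True
not U = not False = True
not V -> not U = True -> True = True
not S = not False = True
(not V -> not U) nor not S = True nor True = False
((not V -> not U) nor not S) -> S = False -> False = True
not M nor (((not V -> not U) nor not S) -> S) = True nor True = False
Thus Statement 2 is false.

Statement 3: Formalization: (not S iff ((not V xor U) or M)) iff V

not S = not False = True
not V = not False = True
not V xor U = True xor False = True
(not V xor U) or M = True or False = True
not S iff ((not V xor U) or M) = True iff True = True
(not S iff ((not V xor U) or M)) iff V = True iff False = False
So Statement 3 is false.

True statements: 0 (none).

0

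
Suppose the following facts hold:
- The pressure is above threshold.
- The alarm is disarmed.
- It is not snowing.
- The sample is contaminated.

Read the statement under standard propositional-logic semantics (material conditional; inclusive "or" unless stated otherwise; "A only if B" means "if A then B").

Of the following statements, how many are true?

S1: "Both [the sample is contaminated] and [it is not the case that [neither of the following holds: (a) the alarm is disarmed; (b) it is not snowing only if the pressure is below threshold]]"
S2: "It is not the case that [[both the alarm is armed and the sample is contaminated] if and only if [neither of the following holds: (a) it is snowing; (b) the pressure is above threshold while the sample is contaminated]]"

1

Let S = "the sample is contaminated" (T), Q = "the alarm is armed" (F), R = "it is snowing" (F), P = "the pressure is above threshold" (T).

S1: In symbols: S & ~(~Q nor (~R -> ~P))

~Q = ~F = T
~R = ~F = T
~P = ~T = F
~R -> ~P = T -> F = F
~Q nor (~R -> ~P) = T nor F = F
~(~Q nor (~R -> ~P)) = ~F = T
S & ~(~Q nor (~R -> ~P)) = T & T = T
Hence S1 is true.

S2: In symbols: ~((Q & S) <-> (R nor (P & S)))

Q & S = F & T = F
P & S = T & T = T
R nor (P & S) = F nor T = F
(Q & S) <-> (R nor (P & S)) = F <-> F = T
~((Q & S) <-> (R nor (P & S))) = ~T = F
So S2 is false.

Count: 1.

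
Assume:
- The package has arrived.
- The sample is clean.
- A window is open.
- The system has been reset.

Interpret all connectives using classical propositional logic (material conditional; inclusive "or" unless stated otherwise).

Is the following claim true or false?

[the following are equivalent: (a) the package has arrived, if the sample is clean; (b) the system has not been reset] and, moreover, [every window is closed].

Let U = "the sample is contaminated" (F), V = "the package has arrived" (T), L = "the system has been reset" (T), S = "a window is open" (T).
In symbols: ((¬U → V) ↔ ¬L) ∧ ¬S

¬U = ¬F = T
¬U → V = T → T = T
¬L = ¬T = F
(¬U → V) ↔ ¬L = T ↔ F = F
¬S = ¬T = F
((¬U → V) ↔ ¬L) ∧ ¬S = F ∧ F = F

False.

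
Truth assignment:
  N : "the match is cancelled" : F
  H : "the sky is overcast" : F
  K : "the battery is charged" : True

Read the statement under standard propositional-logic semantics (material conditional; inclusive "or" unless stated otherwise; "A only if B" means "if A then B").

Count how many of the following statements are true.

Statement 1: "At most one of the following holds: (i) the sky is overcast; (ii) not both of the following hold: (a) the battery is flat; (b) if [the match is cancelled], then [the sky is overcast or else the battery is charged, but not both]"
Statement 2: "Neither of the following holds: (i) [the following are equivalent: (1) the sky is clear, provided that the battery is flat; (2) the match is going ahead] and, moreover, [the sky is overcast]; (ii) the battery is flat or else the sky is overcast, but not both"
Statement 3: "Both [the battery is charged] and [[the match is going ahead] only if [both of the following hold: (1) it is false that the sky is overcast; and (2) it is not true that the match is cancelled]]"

Statement 1: This is H nand (~K nand (N -> (H xor K))).

~K = ~T = F
H xor K = F xor T = T
N -> (H xor K) = F -> T = T
~K nand (N -> (H xor K)) = F nand T = T
H nand (~K nand (N -> (H xor K))) = F nand T = T
Thus Statement 1 is true.

Statement 2: Parsed as (((~K -> ~H) <-> ~N) & H) nor (~K xor H)

~K = ~T = F
~H = ~F = T
~K -> ~H = F -> T = T
~N = ~F = T
(~K -> ~H) <-> ~N = T <-> T = T
((~K -> ~H) <-> ~N) & H = T & F = F
~K = ~T = F
~K xor H = F xor F = F
(((~K -> ~H) <-> ~N) & H) nor (~K xor H) = F nor F = T
Hence Statement 2 is true.

Statement 3: This is K & (~N -> (~H & ~N)).

~N = ~F = T
~H = ~F = T
~N = ~F = T
~H & ~N = T & T = T
~N -> (~H & ~N) = T -> T = T
K & (~N -> (~H & ~N)) = T & T = T
Thus Statement 3 is true.

Count: 3.

3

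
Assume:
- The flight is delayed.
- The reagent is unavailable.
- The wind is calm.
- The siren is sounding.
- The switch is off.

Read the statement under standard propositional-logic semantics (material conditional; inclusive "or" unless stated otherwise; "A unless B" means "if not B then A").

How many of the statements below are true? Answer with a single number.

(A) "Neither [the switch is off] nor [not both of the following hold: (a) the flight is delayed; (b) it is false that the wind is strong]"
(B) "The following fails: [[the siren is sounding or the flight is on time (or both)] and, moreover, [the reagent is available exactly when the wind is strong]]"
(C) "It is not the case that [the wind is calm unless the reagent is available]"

Let V = "the switch is on" (False), N = "the flight is delayed" (True), P = "the wind is strong" (False), M = "the siren is sounding" (True), U = "the reagent is available" (False).

(A): Parsed as not V nor (N nand not P)

not V = not False = True
not P = not False = True
N nand not P = True nand True = False
not V nor (N nand not P) = True nor False = False
So (A) is false.

(B): This is not ((M or not N) and (U iff P)).

not N = not True = False
M or not N = True or False = True
U iff P = False iff False = True
(M or not N) and (U iff P) = True and True = True
not ((M or not N) and (U iff P)) = not True = False
Thus (B) is false.

(C): Formalization: not (not P or U)

not P = not False = True
not P or U = True or False = True
not (not P or U) = not True = False
Hence (C) is false.

Count: 0.

0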